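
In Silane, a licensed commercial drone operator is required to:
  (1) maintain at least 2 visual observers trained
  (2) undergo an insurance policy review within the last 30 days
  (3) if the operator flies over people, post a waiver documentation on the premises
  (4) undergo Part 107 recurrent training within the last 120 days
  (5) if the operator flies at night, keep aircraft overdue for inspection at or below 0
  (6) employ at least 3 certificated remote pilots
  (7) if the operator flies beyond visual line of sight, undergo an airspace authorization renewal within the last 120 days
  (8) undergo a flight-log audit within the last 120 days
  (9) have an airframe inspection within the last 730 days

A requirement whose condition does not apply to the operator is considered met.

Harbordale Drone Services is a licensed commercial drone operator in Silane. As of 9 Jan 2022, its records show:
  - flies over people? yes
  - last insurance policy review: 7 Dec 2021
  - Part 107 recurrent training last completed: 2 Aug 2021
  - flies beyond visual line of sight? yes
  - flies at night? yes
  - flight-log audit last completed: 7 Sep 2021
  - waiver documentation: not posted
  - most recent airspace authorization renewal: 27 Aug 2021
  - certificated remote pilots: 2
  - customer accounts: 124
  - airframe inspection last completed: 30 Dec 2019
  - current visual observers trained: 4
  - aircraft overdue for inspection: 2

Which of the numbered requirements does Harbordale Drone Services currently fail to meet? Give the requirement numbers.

1. visual observers trained 4 ≥ 2 → met
2. insurance policy review 33 days ago vs limit 30 → not met
3. condition 'flies over people' holds; waiver documentation absent → not met
4. Part 107 recurrent training 160 days ago vs limit 120 → not met
5. condition 'flies at night' holds; aircraft overdue for inspection 2 > 0 → not met
6. certificated remote pilots 2 < 3 → not met
7. condition 'flies beyond visual line of sight' holds; airspace authorization renewal 135 days ago vs limit 120 → not met
8. flight-log audit 124 days ago vs limit 120 → not met
9. airframe inspection 741 days ago vs limit 730 → not met
Not met: 2, 3, 4, 5, 6, 7, 8, 9

2, 3, 4, 5, 6, 7, 8, 9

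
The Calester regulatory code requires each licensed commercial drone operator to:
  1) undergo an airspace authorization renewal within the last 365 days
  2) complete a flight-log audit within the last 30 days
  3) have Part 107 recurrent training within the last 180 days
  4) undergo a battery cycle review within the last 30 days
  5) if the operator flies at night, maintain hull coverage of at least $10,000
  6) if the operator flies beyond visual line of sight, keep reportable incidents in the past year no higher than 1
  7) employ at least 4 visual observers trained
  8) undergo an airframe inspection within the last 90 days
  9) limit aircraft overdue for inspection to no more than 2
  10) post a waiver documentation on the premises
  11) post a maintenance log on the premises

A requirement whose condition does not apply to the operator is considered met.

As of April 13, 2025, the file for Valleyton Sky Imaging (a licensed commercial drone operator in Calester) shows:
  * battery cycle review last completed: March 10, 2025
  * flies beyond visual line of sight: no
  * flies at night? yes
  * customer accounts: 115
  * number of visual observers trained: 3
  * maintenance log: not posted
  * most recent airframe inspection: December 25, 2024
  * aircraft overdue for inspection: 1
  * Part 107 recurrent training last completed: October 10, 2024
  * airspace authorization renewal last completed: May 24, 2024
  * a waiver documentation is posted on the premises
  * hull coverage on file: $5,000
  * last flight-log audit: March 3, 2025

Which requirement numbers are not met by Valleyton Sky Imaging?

1. airspace authorization renewal 324 days ago vs limit 365 → met
2. flight-log audit 41 days ago vs limit 30 → not met
3. Part 107 recurrent training 185 days ago vs limit 180 → not met
4. battery cycle review 34 days ago vs limit 30 → not met
5. condition 'flies at night' holds; hull coverage $5,000 < $10,000 → not met
6. condition 'flies beyond visual line of sight' does not hold → requirement n/a → met
7. visual observers trained 3 < 4 → not met
8. airframe inspection 109 days ago vs limit 90 → not met
9. aircraft overdue for inspection 1 ≤ 2 → met
10. waiver documentation present → met
11. maintenance log absent → not met
Not met: 2, 3, 4, 5, 7, 8, 11

2, 3, 4, 5, 7, 8, 11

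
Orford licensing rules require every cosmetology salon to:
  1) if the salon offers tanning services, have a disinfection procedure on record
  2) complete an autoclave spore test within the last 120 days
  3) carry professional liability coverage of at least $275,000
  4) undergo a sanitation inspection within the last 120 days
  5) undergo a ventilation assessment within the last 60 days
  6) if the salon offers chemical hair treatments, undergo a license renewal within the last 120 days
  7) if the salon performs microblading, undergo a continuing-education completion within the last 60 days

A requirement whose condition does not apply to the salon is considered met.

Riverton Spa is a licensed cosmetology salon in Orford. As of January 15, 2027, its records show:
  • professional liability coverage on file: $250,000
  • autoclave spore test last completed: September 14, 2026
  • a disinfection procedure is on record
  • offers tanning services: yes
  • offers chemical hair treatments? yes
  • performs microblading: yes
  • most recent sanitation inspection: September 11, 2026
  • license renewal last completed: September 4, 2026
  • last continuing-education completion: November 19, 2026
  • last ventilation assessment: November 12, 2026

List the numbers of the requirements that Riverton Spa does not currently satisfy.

2, 3, 4, 5, 6

1. condition 'offers tanning services' holds; disinfection procedure present → met
2. autoclave spore test 123 days ago vs limit 120 → not met
3. professional liability coverage $250,000 < $275,000 → not met
4. sanitation inspection 126 days ago vs limit 120 → not met
5. ventilation assessment 64 days ago vs limit 60 → not met
6. condition 'offers chemical hair treatments' holds; license renewal 133 days ago vs limit 120 → not met
7. condition 'performs microblading' holds; continuing-education completion 57 days ago vs limit 60 → met
Not met: 2, 3, 4, 5, 6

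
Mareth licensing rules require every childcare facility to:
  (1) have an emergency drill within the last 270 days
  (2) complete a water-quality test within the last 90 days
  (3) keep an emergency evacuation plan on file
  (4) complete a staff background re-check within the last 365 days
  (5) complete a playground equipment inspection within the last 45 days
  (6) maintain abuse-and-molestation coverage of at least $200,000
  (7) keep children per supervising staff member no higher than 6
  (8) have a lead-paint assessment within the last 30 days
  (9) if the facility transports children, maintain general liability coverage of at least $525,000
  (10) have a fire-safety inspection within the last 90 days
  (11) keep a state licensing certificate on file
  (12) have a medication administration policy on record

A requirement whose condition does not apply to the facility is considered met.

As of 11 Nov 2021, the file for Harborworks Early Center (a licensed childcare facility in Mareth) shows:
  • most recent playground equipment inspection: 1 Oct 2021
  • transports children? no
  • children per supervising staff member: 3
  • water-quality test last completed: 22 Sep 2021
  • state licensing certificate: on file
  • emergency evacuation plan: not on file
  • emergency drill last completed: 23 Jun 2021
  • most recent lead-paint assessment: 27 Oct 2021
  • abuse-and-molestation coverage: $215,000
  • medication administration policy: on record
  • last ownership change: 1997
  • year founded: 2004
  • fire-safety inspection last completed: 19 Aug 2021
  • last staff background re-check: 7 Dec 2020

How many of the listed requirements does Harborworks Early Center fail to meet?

1

1. emergency drill 141 days ago vs limit 270 → met
2. water-quality test 50 days ago vs limit 90 → met
3. emergency evacuation plan absent → not met
4. staff background re-check 339 days ago vs limit 365 → met
5. playground equipment inspection 41 days ago vs limit 45 → met
6. abuse-and-molestation coverage $215,000 ≥ $200,000 → met
7. children per supervising staff member 3 ≤ 6 → met
8. lead-paint assessment 15 days ago vs limit 30 → met
9. condition 'transports children' does not hold → requirement n/a → met
10. fire-safety inspection 84 days ago vs limit 90 → met
11. state licensing certificate present → met
12. medication administration policy present → met
Not met: 1 of 12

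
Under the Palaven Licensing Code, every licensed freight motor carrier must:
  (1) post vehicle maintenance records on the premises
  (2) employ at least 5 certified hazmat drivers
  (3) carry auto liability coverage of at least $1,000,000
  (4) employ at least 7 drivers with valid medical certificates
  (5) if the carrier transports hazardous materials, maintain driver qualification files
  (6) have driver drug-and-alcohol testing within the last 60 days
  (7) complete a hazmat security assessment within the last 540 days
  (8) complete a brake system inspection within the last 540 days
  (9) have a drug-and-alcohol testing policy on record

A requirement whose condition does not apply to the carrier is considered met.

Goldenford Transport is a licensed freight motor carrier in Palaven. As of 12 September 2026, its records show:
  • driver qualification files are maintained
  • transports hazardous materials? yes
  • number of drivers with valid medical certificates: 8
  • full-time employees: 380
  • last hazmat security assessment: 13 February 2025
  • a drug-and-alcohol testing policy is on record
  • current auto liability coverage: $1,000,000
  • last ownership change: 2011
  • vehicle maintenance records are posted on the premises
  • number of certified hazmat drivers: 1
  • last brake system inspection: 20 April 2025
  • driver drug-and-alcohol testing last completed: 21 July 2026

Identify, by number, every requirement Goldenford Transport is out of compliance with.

2, 7

1. vehicle maintenance records present → met
2. certified hazmat drivers 1 < 5 → not met
3. auto liability coverage $1,000,000 ≥ $1,000,000 → met
4. drivers with valid medical certificates 8 ≥ 7 → met
5. condition 'transports hazardous materials' holds; driver qualification files present → met
6. driver drug-and-alcohol testing 53 days ago vs limit 60 → met
7. hazmat security assessment 576 days ago vs limit 540 → not met
8. brake system inspection 510 days ago vs limit 540 → met
9. drug-and-alcohol testing policy present → met
Not met: 2, 7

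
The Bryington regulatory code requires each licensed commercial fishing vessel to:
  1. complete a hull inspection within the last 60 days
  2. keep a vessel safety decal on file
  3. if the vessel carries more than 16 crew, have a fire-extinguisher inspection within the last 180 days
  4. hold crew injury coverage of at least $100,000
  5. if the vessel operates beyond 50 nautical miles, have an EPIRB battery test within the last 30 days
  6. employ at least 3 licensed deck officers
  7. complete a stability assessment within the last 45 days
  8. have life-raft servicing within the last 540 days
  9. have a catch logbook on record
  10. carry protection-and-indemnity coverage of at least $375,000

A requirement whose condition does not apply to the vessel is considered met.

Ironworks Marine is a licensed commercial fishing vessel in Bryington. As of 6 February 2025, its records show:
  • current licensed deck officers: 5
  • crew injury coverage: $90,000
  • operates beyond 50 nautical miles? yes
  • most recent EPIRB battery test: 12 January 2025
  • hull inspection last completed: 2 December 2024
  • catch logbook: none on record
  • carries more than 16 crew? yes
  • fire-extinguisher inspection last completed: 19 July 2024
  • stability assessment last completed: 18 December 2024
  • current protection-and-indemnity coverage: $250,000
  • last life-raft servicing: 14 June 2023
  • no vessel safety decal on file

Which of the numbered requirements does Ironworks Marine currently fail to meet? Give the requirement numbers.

1. hull inspection 66 days ago vs limit 60 → not met
2. vessel safety decal absent → not met
3. condition 'carries more than 16 crew' holds; fire-extinguisher inspection 202 days ago vs limit 180 → not met
4. crew injury coverage $90,000 < $100,000 → not met
5. condition 'operates beyond 50 nautical miles' holds; EPIRB battery test 25 days ago vs limit 30 → met
6. licensed deck officers 5 ≥ 3 → met
7. stability assessment 50 days ago vs limit 45 → not met
8. life-raft servicing 603 days ago vs limit 540 → not met
9. catch logbook absent → not met
10. protection-and-indemnity coverage $250,000 < $375,000 → not met
Not met: 1, 2, 3, 4, 7, 8, 9, 10

1, 2, 3, 4, 7, 8, 9, 10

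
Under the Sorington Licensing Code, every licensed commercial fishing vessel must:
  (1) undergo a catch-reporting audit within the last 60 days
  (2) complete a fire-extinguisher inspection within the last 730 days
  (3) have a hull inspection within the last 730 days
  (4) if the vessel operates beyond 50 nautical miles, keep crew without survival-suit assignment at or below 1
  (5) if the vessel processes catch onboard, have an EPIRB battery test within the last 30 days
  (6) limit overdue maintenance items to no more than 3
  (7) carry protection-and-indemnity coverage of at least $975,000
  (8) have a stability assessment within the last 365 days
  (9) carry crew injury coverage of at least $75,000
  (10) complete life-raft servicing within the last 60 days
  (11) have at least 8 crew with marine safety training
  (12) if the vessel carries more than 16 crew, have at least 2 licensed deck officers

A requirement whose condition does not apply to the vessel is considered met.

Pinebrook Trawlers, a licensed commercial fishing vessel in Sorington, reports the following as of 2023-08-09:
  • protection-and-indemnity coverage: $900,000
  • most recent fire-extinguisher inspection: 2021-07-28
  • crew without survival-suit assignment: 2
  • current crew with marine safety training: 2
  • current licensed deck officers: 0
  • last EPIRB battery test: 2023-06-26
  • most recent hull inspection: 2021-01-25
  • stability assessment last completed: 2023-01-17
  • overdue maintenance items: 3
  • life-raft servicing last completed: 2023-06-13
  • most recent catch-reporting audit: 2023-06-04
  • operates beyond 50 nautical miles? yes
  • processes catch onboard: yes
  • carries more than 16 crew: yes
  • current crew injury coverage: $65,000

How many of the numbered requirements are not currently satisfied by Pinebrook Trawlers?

1. catch-reporting audit 66 days ago vs limit 60 → not met
2. fire-extinguisher inspection 742 days ago vs limit 730 → not met
3. hull inspection 926 days ago vs limit 730 → not met
4. condition 'operates beyond 50 nautical miles' holds; crew without survival-suit assignment 2 > 1 → not met
5. condition 'processes catch onboard' holds; EPIRB battery test 44 days ago vs limit 30 → not met
6. overdue maintenance items 3 ≤ 3 → met
7. protection-and-indemnity coverage $900,000 < $975,000 → not met
8. stability assessment 204 days ago vs limit 365 → met
9. crew injury coverage $65,000 < $75,000 → not met
10. life-raft servicing 57 days ago vs limit 60 → met
11. crew with marine safety training 2 < 8 → not met
12. condition 'carries more than 16 crew' holds; licensed deck officers 0 < 2 → not met
Not met: 9 of 12

9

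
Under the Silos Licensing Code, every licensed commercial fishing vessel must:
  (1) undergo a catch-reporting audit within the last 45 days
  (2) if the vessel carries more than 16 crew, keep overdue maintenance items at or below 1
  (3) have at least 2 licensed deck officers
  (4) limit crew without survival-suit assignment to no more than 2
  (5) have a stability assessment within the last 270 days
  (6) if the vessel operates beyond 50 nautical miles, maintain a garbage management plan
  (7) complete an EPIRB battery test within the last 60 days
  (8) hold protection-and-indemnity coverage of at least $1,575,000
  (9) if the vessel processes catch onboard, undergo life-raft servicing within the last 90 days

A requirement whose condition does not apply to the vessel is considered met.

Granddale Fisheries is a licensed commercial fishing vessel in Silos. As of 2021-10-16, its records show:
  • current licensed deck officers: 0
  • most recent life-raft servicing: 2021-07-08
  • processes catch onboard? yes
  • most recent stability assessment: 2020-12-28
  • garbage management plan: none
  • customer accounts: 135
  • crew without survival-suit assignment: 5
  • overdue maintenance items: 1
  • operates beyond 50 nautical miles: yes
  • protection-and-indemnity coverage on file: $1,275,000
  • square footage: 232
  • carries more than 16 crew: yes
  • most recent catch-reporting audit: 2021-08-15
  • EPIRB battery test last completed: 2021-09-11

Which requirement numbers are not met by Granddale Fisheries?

1, 3, 4, 5, 6, 8, 9

1. catch-reporting audit 62 days ago vs limit 45 → not met
2. condition 'carries more than 16 crew' holds; overdue maintenance items 1 ≤ 1 → met
3. licensed deck officers 0 < 2 → not met
4. crew without survival-suit assignment 5 > 2 → not met
5. stability assessment 292 days ago vs limit 270 → not met
6. condition 'operates beyond 50 nautical miles' holds; garbage management plan absent → not met
7. EPIRB battery test 35 days ago vs limit 60 → met
8. protection-and-indemnity coverage $1,275,000 < $1,575,000 → not met
9. condition 'processes catch onboard' holds; life-raft servicing 100 days ago vs limit 90 → not met
Not met: 1, 3, 4, 5, 6, 8, 9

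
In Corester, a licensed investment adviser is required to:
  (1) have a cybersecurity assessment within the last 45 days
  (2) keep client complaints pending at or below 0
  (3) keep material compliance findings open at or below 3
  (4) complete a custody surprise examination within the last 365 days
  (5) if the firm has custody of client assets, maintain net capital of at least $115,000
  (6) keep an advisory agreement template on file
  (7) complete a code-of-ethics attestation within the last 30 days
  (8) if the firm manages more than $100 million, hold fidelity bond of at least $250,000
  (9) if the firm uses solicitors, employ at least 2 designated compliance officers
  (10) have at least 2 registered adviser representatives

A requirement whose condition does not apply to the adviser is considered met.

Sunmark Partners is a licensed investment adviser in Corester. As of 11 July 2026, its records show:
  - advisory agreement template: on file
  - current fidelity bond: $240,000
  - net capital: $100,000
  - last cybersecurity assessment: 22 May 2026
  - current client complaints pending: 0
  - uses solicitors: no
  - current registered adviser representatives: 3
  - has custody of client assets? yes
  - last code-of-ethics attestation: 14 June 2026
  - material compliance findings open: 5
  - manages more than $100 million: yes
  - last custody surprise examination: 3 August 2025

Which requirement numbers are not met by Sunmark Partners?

1, 3, 5, 8

1. cybersecurity assessment 50 days ago vs limit 45 → not met
2. client complaints pending 0 ≤ 0 → met
3. material compliance findings open 5 > 3 → not met
4. custody surprise examination 342 days ago vs limit 365 → met
5. condition 'has custody of client assets' holds; net capital $100,000 < $115,000 → not met
6. advisory agreement template present → met
7. code-of-ethics attestation 27 days ago vs limit 30 → met
8. condition 'manages more than $100 million' holds; fidelity bond $240,000 < $250,000 → not met
9. condition 'uses solicitors' does not hold → requirement n/a → met
10. registered adviser representatives 3 ≥ 2 → met
Not met: 1, 3, 5, 8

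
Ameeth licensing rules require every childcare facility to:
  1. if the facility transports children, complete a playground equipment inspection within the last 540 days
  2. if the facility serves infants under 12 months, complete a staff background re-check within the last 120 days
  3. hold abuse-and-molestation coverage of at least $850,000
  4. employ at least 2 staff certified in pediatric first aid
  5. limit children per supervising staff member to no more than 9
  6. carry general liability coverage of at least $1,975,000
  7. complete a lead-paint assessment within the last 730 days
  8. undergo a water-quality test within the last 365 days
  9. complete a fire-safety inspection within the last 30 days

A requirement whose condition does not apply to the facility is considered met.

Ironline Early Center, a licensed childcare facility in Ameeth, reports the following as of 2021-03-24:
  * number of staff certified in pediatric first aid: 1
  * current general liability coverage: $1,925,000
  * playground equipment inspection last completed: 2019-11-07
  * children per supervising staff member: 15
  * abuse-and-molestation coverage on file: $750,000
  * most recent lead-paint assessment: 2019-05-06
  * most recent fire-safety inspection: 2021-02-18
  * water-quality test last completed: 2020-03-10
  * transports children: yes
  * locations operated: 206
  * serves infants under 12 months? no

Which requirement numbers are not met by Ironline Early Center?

3, 4, 5, 6, 8, 9

1. condition 'transports children' holds; playground equipment inspection 503 days ago vs limit 540 → met
2. condition 'serves infants under 12 months' does not hold → requirement n/a → met
3. abuse-and-molestation coverage $750,000 < $850,000 → not met
4. staff certified in pediatric first aid 1 < 2 → not met
5. children per supervising staff member 15 > 9 → not met
6. general liability coverage $1,925,000 < $1,975,000 → not met
7. lead-paint assessment 688 days ago vs limit 730 → met
8. water-quality test 379 days ago vs limit 365 → not met
9. fire-safety inspection 34 days ago vs limit 30 → not met
Not met: 3, 4, 5, 6, 8, 9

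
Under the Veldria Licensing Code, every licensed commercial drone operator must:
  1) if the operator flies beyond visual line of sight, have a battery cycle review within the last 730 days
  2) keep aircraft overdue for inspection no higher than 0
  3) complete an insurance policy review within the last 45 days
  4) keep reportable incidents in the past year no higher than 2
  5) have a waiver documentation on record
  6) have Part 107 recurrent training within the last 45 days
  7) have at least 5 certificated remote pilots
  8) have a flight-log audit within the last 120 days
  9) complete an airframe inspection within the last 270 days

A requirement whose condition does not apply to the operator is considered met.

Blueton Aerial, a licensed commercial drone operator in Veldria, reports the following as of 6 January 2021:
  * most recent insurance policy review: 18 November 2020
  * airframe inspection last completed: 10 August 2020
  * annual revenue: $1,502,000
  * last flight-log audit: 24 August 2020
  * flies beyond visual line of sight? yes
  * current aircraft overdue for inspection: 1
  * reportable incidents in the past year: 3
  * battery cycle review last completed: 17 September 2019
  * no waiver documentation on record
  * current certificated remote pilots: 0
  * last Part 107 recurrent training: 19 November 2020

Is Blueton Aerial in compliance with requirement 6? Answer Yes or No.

No

6. Part 107 recurrent training 48 days ago vs limit 45 → not met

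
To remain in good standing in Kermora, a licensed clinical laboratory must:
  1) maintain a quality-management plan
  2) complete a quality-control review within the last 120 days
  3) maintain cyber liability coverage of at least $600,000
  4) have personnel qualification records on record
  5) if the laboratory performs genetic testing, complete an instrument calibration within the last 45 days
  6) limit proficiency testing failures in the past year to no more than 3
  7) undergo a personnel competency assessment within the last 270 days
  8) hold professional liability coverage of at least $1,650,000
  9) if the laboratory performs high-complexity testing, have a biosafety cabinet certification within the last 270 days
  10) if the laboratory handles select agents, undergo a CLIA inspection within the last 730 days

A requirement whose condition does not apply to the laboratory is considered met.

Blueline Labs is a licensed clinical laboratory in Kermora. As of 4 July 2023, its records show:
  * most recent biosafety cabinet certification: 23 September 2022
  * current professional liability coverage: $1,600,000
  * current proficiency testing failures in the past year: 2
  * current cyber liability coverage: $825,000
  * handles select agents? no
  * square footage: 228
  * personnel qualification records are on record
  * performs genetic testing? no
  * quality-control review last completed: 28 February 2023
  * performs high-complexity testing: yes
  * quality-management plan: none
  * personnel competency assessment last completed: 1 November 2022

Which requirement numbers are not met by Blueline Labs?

1. quality-management plan absent → not met
2. quality-control review 126 days ago vs limit 120 → not met
3. cyber liability coverage $825,000 ≥ $600,000 → met
4. personnel qualification records present → met
5. condition 'performs genetic testing' does not hold → requirement n/a → met
6. proficiency testing failures in the past year 2 ≤ 3 → met
7. personnel competency assessment 245 days ago vs limit 270 → met
8. professional liability coverage $1,600,000 < $1,650,000 → not met
9. condition 'performs high-complexity testing' holds; biosafety cabinet certification 284 days ago vs limit 270 → not met
10. condition 'handles select agents' does not hold → requirement n/a → met
Not met: 1, 2, 8, 9

1, 2, 8, 9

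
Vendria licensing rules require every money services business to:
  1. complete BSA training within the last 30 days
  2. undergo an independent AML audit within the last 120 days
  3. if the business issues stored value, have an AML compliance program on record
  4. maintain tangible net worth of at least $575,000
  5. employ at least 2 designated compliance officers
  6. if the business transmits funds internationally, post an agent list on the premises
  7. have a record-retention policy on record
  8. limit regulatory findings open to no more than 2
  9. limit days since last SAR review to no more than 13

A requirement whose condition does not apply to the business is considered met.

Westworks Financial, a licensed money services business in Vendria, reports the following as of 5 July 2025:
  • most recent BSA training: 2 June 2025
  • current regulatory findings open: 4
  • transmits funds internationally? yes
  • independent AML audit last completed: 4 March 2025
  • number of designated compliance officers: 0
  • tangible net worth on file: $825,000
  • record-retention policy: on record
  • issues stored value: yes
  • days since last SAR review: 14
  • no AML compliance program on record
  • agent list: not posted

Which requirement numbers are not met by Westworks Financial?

1, 2, 3, 5, 6, 8, 9

1. BSA training 33 days ago vs limit 30 → not met
2. independent AML audit 123 days ago vs limit 120 → not met
3. condition 'issues stored value' holds; AML compliance program absent → not met
4. tangible net worth $825,000 ≥ $575,000 → met
5. designated compliance officers 0 < 2 → not met
6. condition 'transmits funds internationally' holds; agent list absent → not met
7. record-retention policy present → met
8. regulatory findings open 4 > 2 → not met
9. days since last SAR review 14 > 13 → not met
Not met: 1, 2, 3, 5, 6, 8, 9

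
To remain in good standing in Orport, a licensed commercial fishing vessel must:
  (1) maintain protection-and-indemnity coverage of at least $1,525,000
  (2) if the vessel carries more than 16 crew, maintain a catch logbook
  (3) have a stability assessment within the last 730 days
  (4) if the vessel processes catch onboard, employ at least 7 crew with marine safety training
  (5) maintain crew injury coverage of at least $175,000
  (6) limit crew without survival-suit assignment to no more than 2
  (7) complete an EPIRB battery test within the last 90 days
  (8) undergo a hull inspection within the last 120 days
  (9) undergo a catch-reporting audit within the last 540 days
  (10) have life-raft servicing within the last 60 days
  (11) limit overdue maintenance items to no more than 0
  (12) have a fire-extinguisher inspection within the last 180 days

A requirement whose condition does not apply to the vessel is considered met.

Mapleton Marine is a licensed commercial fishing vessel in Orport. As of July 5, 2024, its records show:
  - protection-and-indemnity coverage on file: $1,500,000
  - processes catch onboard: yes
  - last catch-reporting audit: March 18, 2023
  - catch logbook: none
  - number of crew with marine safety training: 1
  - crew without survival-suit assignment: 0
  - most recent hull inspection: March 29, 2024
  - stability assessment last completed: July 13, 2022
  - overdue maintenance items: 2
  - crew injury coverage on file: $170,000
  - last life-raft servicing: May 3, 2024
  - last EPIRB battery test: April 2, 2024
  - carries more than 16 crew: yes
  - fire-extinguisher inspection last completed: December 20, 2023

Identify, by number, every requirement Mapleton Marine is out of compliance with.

1. protection-and-indemnity coverage $1,500,000 < $1,525,000 → not met
2. condition 'carries more than 16 crew' holds; catch logbook absent → not met
3. stability assessment 723 days ago vs limit 730 → met
4. condition 'processes catch onboard' holds; crew with marine safety training 1 < 7 → not met
5. crew injury coverage $170,000 < $175,000 → not met
6. crew without survival-suit assignment 0 ≤ 2 → met
7. EPIRB battery test 94 days ago vs limit 90 → not met
8. hull inspection 98 days ago vs limit 120 → met
9. catch-reporting audit 475 days ago vs limit 540 → met
10. life-raft servicing 63 days ago vs limit 60 → not met
11. overdue maintenance items 2 > 0 → not met
12. fire-extinguisher inspection 198 days ago vs limit 180 → not met
Not met: 1, 2, 4, 5, 7, 10, 11, 12

1, 2, 4, 5, 7, 10, 11, 12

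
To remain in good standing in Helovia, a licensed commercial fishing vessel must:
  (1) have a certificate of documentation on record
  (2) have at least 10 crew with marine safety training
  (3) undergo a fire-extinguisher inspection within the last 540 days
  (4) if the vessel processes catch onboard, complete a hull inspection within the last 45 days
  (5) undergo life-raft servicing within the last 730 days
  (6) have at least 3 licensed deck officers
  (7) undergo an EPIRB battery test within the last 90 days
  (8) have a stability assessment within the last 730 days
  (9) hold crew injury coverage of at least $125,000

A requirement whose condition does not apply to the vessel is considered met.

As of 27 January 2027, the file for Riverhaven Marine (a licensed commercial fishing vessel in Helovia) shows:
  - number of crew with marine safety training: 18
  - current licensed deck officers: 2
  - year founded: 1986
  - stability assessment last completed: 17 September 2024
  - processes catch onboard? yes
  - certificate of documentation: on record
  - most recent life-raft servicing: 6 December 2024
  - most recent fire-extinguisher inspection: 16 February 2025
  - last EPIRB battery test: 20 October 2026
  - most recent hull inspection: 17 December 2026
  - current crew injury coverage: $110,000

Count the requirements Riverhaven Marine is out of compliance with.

6

1. certificate of documentation present → met
2. crew with marine safety training 18 ≥ 10 → met
3. fire-extinguisher inspection 710 days ago vs limit 540 → not met
4. condition 'processes catch onboard' holds; hull inspection 41 days ago vs limit 45 → met
5. life-raft servicing 782 days ago vs limit 730 → not met
6. licensed deck officers 2 < 3 → not met
7. EPIRB battery test 99 days ago vs limit 90 → not met
8. stability assessment 862 days ago vs limit 730 → not met
9. crew injury coverage $110,000 < $125,000 → not met
Not met: 6 of 9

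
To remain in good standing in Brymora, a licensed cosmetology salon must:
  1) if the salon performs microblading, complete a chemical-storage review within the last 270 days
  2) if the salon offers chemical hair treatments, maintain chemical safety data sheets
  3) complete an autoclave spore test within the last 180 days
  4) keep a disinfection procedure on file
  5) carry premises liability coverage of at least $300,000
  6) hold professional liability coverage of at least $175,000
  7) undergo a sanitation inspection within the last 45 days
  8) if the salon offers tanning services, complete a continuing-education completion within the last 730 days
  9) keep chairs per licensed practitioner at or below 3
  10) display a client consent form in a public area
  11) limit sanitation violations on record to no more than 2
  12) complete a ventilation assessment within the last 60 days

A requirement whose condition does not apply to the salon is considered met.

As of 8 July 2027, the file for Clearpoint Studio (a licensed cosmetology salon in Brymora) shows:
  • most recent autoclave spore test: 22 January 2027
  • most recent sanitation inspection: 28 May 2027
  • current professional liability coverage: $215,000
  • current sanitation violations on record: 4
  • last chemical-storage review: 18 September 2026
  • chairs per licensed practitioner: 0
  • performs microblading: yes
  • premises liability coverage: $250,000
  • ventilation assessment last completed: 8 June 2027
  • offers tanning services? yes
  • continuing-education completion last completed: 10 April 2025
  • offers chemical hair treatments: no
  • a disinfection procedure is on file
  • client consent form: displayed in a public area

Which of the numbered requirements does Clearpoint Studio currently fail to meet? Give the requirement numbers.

1. condition 'performs microblading' holds; chemical-storage review 293 days ago vs limit 270 → not met
2. condition 'offers chemical hair treatments' does not hold → requirement n/a → met
3. autoclave spore test 167 days ago vs limit 180 → met
4. disinfection procedure present → met
5. premises liability coverage $250,000 < $300,000 → not met
6. professional liability coverage $215,000 ≥ $175,000 → met
7. sanitation inspection 41 days ago vs limit 45 → met
8. condition 'offers tanning services' holds; continuing-education completion 819 days ago vs limit 730 → not met
9. chairs per licensed practitioner 0 ≤ 3 → met
10. client consent form present → met
11. sanitation violations on record 4 > 2 → not met
12. ventilation assessment 30 days ago vs limit 60 → met
Not met: 1, 5, 8, 11

1, 5, 8, 11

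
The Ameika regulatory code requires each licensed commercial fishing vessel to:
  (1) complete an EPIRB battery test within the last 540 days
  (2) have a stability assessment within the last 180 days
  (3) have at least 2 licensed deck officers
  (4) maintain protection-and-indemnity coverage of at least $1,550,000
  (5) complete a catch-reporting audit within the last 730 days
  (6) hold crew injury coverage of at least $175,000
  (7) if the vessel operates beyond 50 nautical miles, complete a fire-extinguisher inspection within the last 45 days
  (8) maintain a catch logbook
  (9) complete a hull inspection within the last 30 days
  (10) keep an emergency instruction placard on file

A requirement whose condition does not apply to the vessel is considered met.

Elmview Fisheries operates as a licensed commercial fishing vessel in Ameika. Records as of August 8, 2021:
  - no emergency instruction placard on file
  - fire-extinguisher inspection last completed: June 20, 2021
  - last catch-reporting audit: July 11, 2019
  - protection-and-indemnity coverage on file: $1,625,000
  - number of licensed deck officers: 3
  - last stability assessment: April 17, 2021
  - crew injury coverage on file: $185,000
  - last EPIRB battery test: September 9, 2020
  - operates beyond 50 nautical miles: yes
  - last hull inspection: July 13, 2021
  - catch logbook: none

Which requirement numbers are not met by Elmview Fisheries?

1. EPIRB battery test 333 days ago vs limit 540 → met
2. stability assessment 113 days ago vs limit 180 → met
3. licensed deck officers 3 ≥ 2 → met
4. protection-and-indemnity coverage $1,625,000 ≥ $1,550,000 → met
5. catch-reporting audit 759 days ago vs limit 730 → not met
6. crew injury coverage $185,000 ≥ $175,000 → met
7. condition 'operates beyond 50 nautical miles' holds; fire-extinguisher inspection 49 days ago vs limit 45 → not met
8. catch logbook absent → not met
9. hull inspection 26 days ago vs limit 30 → met
10. emergency instruction placard absent → not met
Not met: 5, 7, 8, 10

5, 7, 8, 10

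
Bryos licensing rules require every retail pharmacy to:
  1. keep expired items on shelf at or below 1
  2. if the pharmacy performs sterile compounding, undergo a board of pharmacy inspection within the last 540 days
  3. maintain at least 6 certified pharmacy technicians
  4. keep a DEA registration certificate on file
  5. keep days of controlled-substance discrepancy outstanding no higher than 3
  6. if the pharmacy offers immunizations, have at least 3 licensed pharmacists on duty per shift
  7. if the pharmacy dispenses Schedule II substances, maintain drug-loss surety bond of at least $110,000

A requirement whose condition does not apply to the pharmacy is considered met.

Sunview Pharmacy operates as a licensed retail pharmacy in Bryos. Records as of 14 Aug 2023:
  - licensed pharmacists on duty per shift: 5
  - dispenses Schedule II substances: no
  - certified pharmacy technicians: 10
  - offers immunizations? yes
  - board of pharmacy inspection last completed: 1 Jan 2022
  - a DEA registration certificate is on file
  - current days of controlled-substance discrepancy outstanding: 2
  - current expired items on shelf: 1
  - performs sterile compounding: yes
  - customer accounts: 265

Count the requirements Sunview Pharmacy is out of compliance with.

1. expired items on shelf 1 ≤ 1 → met
2. condition 'performs sterile compounding' holds; board of pharmacy inspection 590 days ago vs limit 540 → not met
3. certified pharmacy technicians 10 ≥ 6 → met
4. DEA registration certificate present → met
5. days of controlled-substance discrepancy outstanding 2 ≤ 3 → met
6. condition 'offers immunizations' holds; licensed pharmacists on duty per shift 5 ≥ 3 → met
7. condition 'dispenses Schedule II substances' does not hold → requirement n/a → met
Not met: 1 of 7

1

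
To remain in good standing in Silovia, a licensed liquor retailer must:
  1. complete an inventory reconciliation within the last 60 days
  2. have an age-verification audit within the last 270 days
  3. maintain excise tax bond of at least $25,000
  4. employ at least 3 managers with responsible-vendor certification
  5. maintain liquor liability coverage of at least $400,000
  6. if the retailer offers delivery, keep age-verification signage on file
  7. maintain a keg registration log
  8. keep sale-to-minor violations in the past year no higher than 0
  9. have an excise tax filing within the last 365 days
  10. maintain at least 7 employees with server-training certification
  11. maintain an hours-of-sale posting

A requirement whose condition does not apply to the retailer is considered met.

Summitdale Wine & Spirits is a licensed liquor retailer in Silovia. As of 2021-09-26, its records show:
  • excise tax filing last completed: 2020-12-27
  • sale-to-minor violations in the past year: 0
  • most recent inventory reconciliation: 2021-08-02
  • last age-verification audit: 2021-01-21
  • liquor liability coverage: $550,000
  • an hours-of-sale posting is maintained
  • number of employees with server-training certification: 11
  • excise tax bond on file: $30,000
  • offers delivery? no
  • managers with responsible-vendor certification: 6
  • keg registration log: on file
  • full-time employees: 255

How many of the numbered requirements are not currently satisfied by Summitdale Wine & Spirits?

0

1. inventory reconciliation 55 days ago vs limit 60 → met
2. age-verification audit 248 days ago vs limit 270 → met
3. excise tax bond $30,000 ≥ $25,000 → met
4. managers with responsible-vendor certification 6 ≥ 3 → met
5. liquor liability coverage $550,000 ≥ $400,000 → met
6. condition 'offers delivery' does not hold → requirement n/a → met
7. keg registration log present → met
8. sale-to-minor violations in the past year 0 ≤ 0 → met
9. excise tax filing 273 days ago vs limit 365 → met
10. employees with server-training certification 11 ≥ 7 → met
11. hours-of-sale posting present → met
Not met: 0 of 11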